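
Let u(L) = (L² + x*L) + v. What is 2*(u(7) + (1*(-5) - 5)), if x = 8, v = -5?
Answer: 180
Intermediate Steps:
u(L) = -5 + L² + 8*L (u(L) = (L² + 8*L) - 5 = -5 + L² + 8*L)
2*(u(7) + (1*(-5) - 5)) = 2*((-5 + 7² + 8*7) + (1*(-5) - 5)) = 2*((-5 + 49 + 56) + (-5 - 5)) = 2*(100 - 10) = 2*90 = 180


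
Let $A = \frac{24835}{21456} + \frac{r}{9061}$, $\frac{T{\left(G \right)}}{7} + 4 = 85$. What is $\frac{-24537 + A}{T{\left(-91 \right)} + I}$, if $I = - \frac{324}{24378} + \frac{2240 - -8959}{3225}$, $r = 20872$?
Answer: $- \frac{1225438319922128125}{28494162454185792} \approx -43.007$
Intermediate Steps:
$I = \frac{15109129}{4367725}$ ($I = \left(-324\right) \frac{1}{24378} + \left(2240 + 8959\right) \frac{1}{3225} = - \frac{54}{4063} + 11199 \cdot \frac{1}{3225} = - \frac{54}{4063} + \frac{3733}{1075} = \frac{15109129}{4367725} \approx 3.4593$)
$T{\left(G \right)} = 567$ ($T{\left(G \right)} = -28 + 7 \cdot 85 = -28 + 595 = 567$)
$A = \frac{672859567}{194412816}$ ($A = \frac{24835}{21456} + \frac{20872}{9061} = \frac{672859567}{194412816} \approx 3.461$)
$\frac{-24537 + A}{T{\left(-91 \right)} + I} = \frac{-24537 + \frac{672859567}{194412816}}{567 + \frac{15109129}{4367725}} = - \frac{4769634406625}{194412816 \cdot \frac{2491609204}{4367725}} = \left(- \frac{4769634406625}{194412816}\right) \frac{4367725}{2491609204} = - \frac{1225438319922128125}{28494162454185792}$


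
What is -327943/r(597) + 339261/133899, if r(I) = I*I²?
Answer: 24047581996132/9496838929509 ≈ 2.5322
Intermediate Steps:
r(I) = I³
-327943/r(597) + 339261/133899 = -327943/(597³) + 339261/133899 = -327943/212776173 + 339261*(1/133899) = -327943*1/212776173 + 113087/44633 = -327943/212776173 + 113087/44633 = 24047581996132/9496838929509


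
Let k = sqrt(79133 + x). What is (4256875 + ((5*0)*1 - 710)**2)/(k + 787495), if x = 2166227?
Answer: 749848801525/124029225933 - 3808780*sqrt(140335)/124029225933 ≈ 6.0342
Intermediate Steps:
k = 4*sqrt(140335) (k = sqrt(79133 + 2166227) = sqrt(2245360) = 4*sqrt(140335) ≈ 1498.5)
(4256875 + ((5*0)*1 - 710)**2)/(k + 787495) = (4256875 + ((5*0)*1 - 710)**2)/(4*sqrt(140335) + 787495) = (4256875 + (0*1 - 710)**2)/(787495 + 4*sqrt(140335)) = (4256875 + (0 - 710)**2)/(787495 + 4*sqrt(140335)) = (4256875 + (-710)**2)/(787495 + 4*sqrt(140335)) = (4256875 + 504100)/(787495 + 4*sqrt(140335)) = 4760975/(787495 + 4*sqrt(140335))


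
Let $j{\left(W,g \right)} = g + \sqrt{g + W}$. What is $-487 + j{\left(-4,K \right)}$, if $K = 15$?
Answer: $-472 + \sqrt{11} \approx -468.68$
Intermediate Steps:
$j{\left(W,g \right)} = g + \sqrt{W + g}$
$-487 + j{\left(-4,K \right)} = -487 + \left(15 + \sqrt{-4 + 15}\right) = -487 + \left(15 + \sqrt{11}\right) = -472 + \sqrt{11}$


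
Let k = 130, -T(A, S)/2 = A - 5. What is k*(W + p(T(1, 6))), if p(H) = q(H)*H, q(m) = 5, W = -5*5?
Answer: 1950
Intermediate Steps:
T(A, S) = 10 - 2*A (T(A, S) = -2*(A - 5) = -2*(-5 + A) = 10 - 2*A)
W = -25
p(H) = 5*H
k*(W + p(T(1, 6))) = 130*(-25 + 5*(10 - 2*1)) = 130*(-25 + 5*(10 - 2)) = 130*(-25 + 5*8) = 130*(-25 + 40) = 130*15 = 1950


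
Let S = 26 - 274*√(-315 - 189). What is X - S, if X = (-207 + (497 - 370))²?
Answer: 6374 + 1644*I*√14 ≈ 6374.0 + 6151.3*I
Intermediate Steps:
S = 26 - 1644*I*√14 ≈ 26.0 - 6151.3*I
X = 6400 (X = (-207 + 127)² = (-80)² = 6400)
X - S = 6400 - (26 - 1644*I*√14) = 6400 + (-26 + 1644*I*√14) = 6374 + 1644*I*√14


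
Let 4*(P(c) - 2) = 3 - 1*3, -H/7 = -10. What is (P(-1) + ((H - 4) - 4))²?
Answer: 4096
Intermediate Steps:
H = 70 (H = -7*(-10) = 70)
P(c) = 2 (P(c) = 2 + (3 - 1*3)/4 = 2 + (3 - 3)/4 = 2 + (¼)*0 = 2 + 0 = 2)
(P(-1) + ((H - 4) - 4))² = (2 + ((70 - 4) - 4))² = (2 + (66 - 4))² = (2 + 62)² = 64² = 4096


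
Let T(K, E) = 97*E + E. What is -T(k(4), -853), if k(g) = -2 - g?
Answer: 83594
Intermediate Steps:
T(K, E) = 98*E
-T(k(4), -853) = -98*(-853) = -1*(-83594) = 83594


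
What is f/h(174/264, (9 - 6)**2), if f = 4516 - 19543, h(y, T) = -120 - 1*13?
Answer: 15027/133 ≈ 112.98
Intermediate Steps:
h(y, T) = -133 (h(y, T) = -120 - 13 = -133)
f = -15027
f/h(174/264, (9 - 6)**2) = -15027/(-133) = -15027*(-1/133) = 15027/133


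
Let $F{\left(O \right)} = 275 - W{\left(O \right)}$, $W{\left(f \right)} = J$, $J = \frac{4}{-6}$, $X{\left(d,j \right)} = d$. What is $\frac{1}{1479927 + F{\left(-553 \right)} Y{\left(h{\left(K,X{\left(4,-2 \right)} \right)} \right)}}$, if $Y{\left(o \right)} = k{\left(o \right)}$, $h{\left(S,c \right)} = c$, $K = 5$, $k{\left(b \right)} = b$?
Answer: $\frac{3}{4443089} \approx 6.7521 \cdot 10^{-7}$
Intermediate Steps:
$Y{\left(o \right)} = o$
$J = - \frac{2}{3}$ ($J = 4 \left(- \frac{1}{6}\right) = - \frac{2}{3} \approx -0.66667$)
$W{\left(f \right)} = - \frac{2}{3}$
$F{\left(O \right)} = \frac{827}{3}$ ($F{\left(O \right)} = 275 - - \frac{2}{3} = 275 + \frac{2}{3} = \frac{827}{3}$)
$\frac{1}{1479927 + F{\left(-553 \right)} Y{\left(h{\left(K,X{\left(4,-2 \right)} \right)} \right)}} = \frac{1}{1479927 + \frac{827}{3} \cdot 4} = \frac{1}{1479927 + \frac{3308}{3}} = \frac{1}{\frac{4443089}{3}} = \frac{3}{4443089}$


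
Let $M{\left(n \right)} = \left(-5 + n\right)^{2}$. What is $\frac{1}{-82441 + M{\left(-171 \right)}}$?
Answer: $- \frac{1}{51465} \approx -1.9431 \cdot 10^{-5}$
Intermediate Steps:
$\frac{1}{-82441 + M{\left(-171 \right)}} = \frac{1}{-82441 + \left(-5 - 171\right)^{2}} = \frac{1}{-82441 + \left(-176\right)^{2}} = \frac{1}{-82441 + 30976} = \frac{1}{-51465} = - \frac{1}{51465}$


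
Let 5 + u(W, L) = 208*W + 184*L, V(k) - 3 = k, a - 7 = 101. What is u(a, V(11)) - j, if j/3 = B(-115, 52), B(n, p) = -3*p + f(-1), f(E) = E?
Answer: 25506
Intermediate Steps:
a = 108 (a = 7 + 101 = 108)
V(k) = 3 + k
u(W, L) = -5 + 184*L + 208*W (u(W, L) = -5 + (208*W + 184*L) = -5 + (184*L + 208*W) = -5 + 184*L + 208*W)
B(n, p) = -1 - 3*p (B(n, p) = -3*p - 1 = -1 - 3*p)
j = -471 (j = 3*(-1 - 3*52) = 3*(-1 - 156) = 3*(-157) = -471)
u(a, V(11)) - j = (-5 + 184*(3 + 11) + 208*108) - 1*(-471) = (-5 + 184*14 + 22464) + 471 = (-5 + 2576 + 22464) + 471 = 25035 + 471 = 25506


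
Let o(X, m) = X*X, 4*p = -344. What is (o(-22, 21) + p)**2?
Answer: 158404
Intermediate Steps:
p = -86 (p = (1/4)*(-344) = -86)
o(X, m) = X**2
(o(-22, 21) + p)**2 = ((-22)**2 - 86)**2 = (484 - 86)**2 = 398**2 = 158404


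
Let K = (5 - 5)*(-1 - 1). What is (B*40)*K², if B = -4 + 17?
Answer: 0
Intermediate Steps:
B = 13
K = 0 (K = 0*(-2) = 0)
(B*40)*K² = (13*40)*0² = 520*0 = 0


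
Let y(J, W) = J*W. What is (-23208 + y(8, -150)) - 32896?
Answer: -57304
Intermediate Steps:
(-23208 + y(8, -150)) - 32896 = (-23208 + 8*(-150)) - 32896 = (-23208 - 1200) - 32896 = -24408 - 32896 = -57304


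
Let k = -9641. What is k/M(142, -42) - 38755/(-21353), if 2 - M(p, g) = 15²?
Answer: 214506638/4761719 ≈ 45.048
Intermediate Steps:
M(p, g) = -223 (M(p, g) = 2 - 1*15² = 2 - 1*225 = 2 - 225 = -223)
k/M(142, -42) - 38755/(-21353) = -9641/(-223) - 38755/(-21353) = -9641*(-1/223) - 38755*(-1/21353) = 9641/223 + 38755/21353 = 214506638/4761719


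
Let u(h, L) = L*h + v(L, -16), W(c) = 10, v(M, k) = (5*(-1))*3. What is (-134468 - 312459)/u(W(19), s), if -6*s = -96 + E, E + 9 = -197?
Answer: -1340781/1465 ≈ -915.21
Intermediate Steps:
E = -206 (E = -9 - 197 = -206)
v(M, k) = -15 (v(M, k) = -5*3 = -15)
s = 151/3 (s = -(-96 - 206)/6 = -⅙*(-302) = 151/3 ≈ 50.333)
u(h, L) = -15 + L*h (u(h, L) = L*h - 15 = -15 + L*h)
(-134468 - 312459)/u(W(19), s) = (-134468 - 312459)/(-15 + (151/3)*10) = -446927/(-15 + 1510/3) = -446927/1465/3 = -446927*3/1465 = -1340781/1465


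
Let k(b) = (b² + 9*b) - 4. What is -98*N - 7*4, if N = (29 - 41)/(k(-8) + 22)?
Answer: 448/5 ≈ 89.600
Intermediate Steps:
k(b) = -4 + b² + 9*b
N = -6/5 (N = (29 - 41)/((-4 + (-8)² + 9*(-8)) + 22) = -12/((-4 + 64 - 72) + 22) = -12/(-12 + 22) = -12/10 = -12*⅒ = -6/5 ≈ -1.2000)
-98*N - 7*4 = -98*(-6/5) - 7*4 = 588/5 - 28 = 448/5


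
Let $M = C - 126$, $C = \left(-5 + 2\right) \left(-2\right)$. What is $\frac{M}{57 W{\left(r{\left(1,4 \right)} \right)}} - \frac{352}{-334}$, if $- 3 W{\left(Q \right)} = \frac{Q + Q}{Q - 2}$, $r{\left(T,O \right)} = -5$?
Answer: $\frac{17372}{3173} \approx 5.4749$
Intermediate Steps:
$C = 6$ ($C = \left(-3\right) \left(-2\right) = 6$)
$W{\left(Q \right)} = - \frac{2 Q}{3 \left(-2 + Q\right)}$ ($W{\left(Q \right)} = - \frac{\left(Q + Q\right) \frac{1}{Q - 2}}{3} = - \frac{2 Q \frac{1}{-2 + Q}}{3} = - \frac{2 Q}{3 \left(-2 + Q\right)}$)
$M = -120$ ($M = 6 - 126 = -120$)
$\frac{M}{57 W{\left(r{\left(1,4 \right)} \right)}} - \frac{352}{-334} = - \frac{120}{57 \left(\left(-2\right) \left(-5\right) \frac{1}{-6 + 3 \left(-5\right)}\right)} - \frac{352}{-334} = - \frac{120}{57 \left(\left(-2\right) \left(-5\right) \frac{1}{-6 - 15}\right)} - - \frac{176}{167} = - \frac{120}{57 \left(\left(-2\right) \left(-5\right) \frac{1}{-21}\right)} + \frac{176}{167} = - \frac{120}{57 \left(\left(-2\right) \left(-5\right) \left(- \frac{1}{21}\right)\right)} + \frac{176}{167} = - \frac{120}{57 \left(- \frac{10}{21}\right)} + \frac{176}{167} = - \frac{120}{- \frac{190}{7}} + \frac{176}{167} = \left(-120\right) \left(- \frac{7}{190}\right) + \frac{176}{167} = \frac{84}{19} + \frac{176}{167} = \frac{17372}{3173}$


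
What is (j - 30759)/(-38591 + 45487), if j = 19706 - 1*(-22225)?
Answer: 2793/1724 ≈ 1.6201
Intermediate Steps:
j = 41931 (j = 19706 + 22225 = 41931)
(j - 30759)/(-38591 + 45487) = (41931 - 30759)/(-38591 + 45487) = 11172/6896 = 11172*(1/6896) = 2793/1724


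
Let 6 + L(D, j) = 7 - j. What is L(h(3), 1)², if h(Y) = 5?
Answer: 0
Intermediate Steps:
L(D, j) = 1 - j (L(D, j) = -6 + (7 - j) = 1 - j)
L(h(3), 1)² = (1 - 1*1)² = (1 - 1)² = 0² = 0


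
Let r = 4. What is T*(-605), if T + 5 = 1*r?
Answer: 605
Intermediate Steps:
T = -1 (T = -5 + 1*4 = -5 + 4 = -1)
T*(-605) = -1*(-605) = 605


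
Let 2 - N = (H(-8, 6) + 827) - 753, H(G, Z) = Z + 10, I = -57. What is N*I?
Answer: 5016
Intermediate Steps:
H(G, Z) = 10 + Z
N = -88 (N = 2 - (((10 + 6) + 827) - 753) = 2 - ((16 + 827) - 753) = 2 - (843 - 753) = 2 - 1*90 = 2 - 90 = -88)
N*I = -88*(-57) = 5016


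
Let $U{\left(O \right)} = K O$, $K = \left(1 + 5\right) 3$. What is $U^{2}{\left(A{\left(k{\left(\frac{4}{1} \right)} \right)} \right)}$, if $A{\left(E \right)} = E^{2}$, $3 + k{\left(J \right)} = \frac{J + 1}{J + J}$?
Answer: $\frac{10556001}{1024} \approx 10309.0$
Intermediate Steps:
$k{\left(J \right)} = -3 + \frac{1 + J}{2 J}$ ($k{\left(J \right)} = -3 + \frac{J + 1}{J + J} = -3 + \frac{1 + J}{2 J}$)
$K = 18$ ($K = 6 \cdot 3 = 18$)
$U{\left(O \right)} = 18 O$
$U^{2}{\left(A{\left(k{\left(\frac{4}{1} \right)} \right)} \right)} = \left(18 \left(\frac{1 - 5 \cdot \frac{4}{1}}{2 \cdot \frac{4}{1}}\right)^{2}\right)^{2} = \left(18 \left(\frac{1 - 5 \cdot 4 \cdot 1}{2 \cdot 4 \cdot 1}\right)^{2}\right)^{2} = \left(18 \left(\frac{1 - 20}{2 \cdot 4}\right)^{2}\right)^{2} = \left(18 \left(\frac{1}{2} \cdot \frac{1}{4} \left(1 - 20\right)\right)^{2}\right)^{2} = \left(18 \left(\frac{1}{2} \cdot \frac{1}{4} \left(-19\right)\right)^{2}\right)^{2} = \left(18 \left(- \frac{19}{8}\right)^{2}\right)^{2} = \left(18 \cdot \frac{361}{64}\right)^{2} = \left(\frac{3249}{32}\right)^{2} = \frac{10556001}{1024}$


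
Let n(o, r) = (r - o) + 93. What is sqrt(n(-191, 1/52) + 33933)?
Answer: sqrt(23130705)/26 ≈ 184.98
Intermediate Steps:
n(o, r) = 93 + r - o
sqrt(n(-191, 1/52) + 33933) = sqrt((93 + 1/52 - 1*(-191)) + 33933) = sqrt((93 + 1/52 + 191) + 33933) = sqrt(14769/52 + 33933) = sqrt(1779285/52) = sqrt(23130705)/26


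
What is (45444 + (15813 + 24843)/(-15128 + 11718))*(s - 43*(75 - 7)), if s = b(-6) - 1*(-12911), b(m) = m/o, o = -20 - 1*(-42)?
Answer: 773588792088/1705 ≈ 4.5372e+8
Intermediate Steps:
o = 22 (o = -20 + 42 = 22)
b(m) = m/22
s = 142018/11 (s = (1/22)*(-6) - 1*(-12911) = -3/11 + 12911 = 142018/11 ≈ 12911.)
(45444 + (15813 + 24843)/(-15128 + 11718))*(s - 43*(75 - 7)) = (45444 + (15813 + 24843)/(-15128 + 11718))*(142018/11 - 43*(75 - 7)) = (45444 + 40656/(-3410))*(142018/11 - 43*68) = (45444 + 40656*(-1/3410))*(142018/11 - 2924) = (45444 - 1848/155)*(109854/11) = (7041972/155)*(109854/11) = 773588792088/1705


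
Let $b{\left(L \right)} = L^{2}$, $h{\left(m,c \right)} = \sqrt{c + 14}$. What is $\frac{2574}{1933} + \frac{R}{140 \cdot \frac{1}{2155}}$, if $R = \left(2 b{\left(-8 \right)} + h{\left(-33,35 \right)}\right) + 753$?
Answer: $\frac{184971324}{13531} \approx 13670.0$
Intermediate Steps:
$h{\left(m,c \right)} = \sqrt{14 + c}$
$R = 888$ ($R = \left(2 \left(-8\right)^{2} + \sqrt{14 + 35}\right) + 753 = \left(2 \cdot 64 + \sqrt{49}\right) + 753 = \left(128 + 7\right) + 753 = 135 + 753 = 888$)
$\frac{2574}{1933} + \frac{R}{140 \cdot \frac{1}{2155}} = \frac{2574}{1933} + \frac{888}{140 \cdot \frac{1}{2155}} = 2574 \cdot \frac{1}{1933} + \frac{888}{140 \cdot \frac{1}{2155}} = \frac{2574}{1933} + \frac{888}{\frac{28}{431}} = \frac{2574}{1933} + 888 \cdot \frac{431}{28} = \frac{2574}{1933} + \frac{95682}{7} = \frac{184971324}{13531}$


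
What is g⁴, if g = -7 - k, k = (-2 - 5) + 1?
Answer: 1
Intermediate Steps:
k = -6 (k = -7 + 1 = -6)
g = -1 (g = -7 - 1*(-6) = -7 + 6 = -1)
g⁴ = (-1)⁴ = 1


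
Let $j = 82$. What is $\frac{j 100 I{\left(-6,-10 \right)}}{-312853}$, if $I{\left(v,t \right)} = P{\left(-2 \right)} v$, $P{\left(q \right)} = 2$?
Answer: $\frac{98400}{312853} \approx 0.31452$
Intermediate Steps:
$I{\left(v,t \right)} = 2 v$
$\frac{j 100 I{\left(-6,-10 \right)}}{-312853} = \frac{82 \cdot 100 \cdot 2 \left(-6\right)}{-312853} = 8200 \left(-12\right) \left(- \frac{1}{312853}\right) = \left(-98400\right) \left(- \frac{1}{312853}\right) = \frac{98400}{312853}$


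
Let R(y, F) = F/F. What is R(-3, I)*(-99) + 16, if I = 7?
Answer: -83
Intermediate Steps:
R(y, F) = 1
R(-3, I)*(-99) + 16 = 1*(-99) + 16 = -99 + 16 = -83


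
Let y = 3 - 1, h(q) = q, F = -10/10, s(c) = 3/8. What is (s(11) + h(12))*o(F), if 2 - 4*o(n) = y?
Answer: 0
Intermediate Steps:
s(c) = 3/8 (s(c) = 3*(⅛) = 3/8)
F = -1 (F = -10*⅒ = -1)
y = 2
o(n) = 0 (o(n) = ½ - ¼*2 = ½ - ½ = 0)
(s(11) + h(12))*o(F) = (3/8 + 12)*0 = (99/8)*0 = 0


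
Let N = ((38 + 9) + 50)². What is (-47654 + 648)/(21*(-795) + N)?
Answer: 23503/3643 ≈ 6.4516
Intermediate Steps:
N = 9409 (N = (47 + 50)² = 97² = 9409)
(-47654 + 648)/(21*(-795) + N) = (-47654 + 648)/(21*(-795) + 9409) = -47006/(-16695 + 9409) = -47006/(-7286) = -47006*(-1/7286) = 23503/3643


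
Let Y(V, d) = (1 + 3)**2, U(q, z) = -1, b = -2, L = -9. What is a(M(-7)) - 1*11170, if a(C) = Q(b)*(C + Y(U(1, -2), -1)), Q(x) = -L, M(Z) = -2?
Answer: -11044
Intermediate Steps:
Q(x) = 9 (Q(x) = -1*(-9) = 9)
Y(V, d) = 16 (Y(V, d) = 4**2 = 16)
a(C) = 144 + 9*C (a(C) = 9*(C + 16) = 9*(16 + C) = 144 + 9*C)
a(M(-7)) - 1*11170 = (144 + 9*(-2)) - 1*11170 = (144 - 18) - 11170 = 126 - 11170 = -11044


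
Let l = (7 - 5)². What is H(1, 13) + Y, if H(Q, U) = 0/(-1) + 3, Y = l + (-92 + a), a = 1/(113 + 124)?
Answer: -20144/237 ≈ -84.996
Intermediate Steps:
a = 1/237 ≈ 0.0042194
l = 4 (l = 2² = 4)
Y = -20855/237 (Y = 4 + (-92 + 1/237) = 4 - 21803/237 = -20855/237 ≈ -87.996)
H(Q, U) = 3 (H(Q, U) = -1*0 + 3 = 0 + 3 = 3)
H(1, 13) + Y = 3 - 20855/237 = -20144/237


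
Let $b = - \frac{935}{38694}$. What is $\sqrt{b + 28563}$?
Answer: $\frac{\sqrt{42765219662178}}{38694} \approx 169.01$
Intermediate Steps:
$b = - \frac{935}{38694}$ ($b = \left(-935\right) \frac{1}{38694} = - \frac{935}{38694} \approx -0.024164$)
$\sqrt{b + 28563} = \sqrt{- \frac{935}{38694} + 28563} = \sqrt{\frac{1105215787}{38694}} = \frac{\sqrt{42765219662178}}{38694}$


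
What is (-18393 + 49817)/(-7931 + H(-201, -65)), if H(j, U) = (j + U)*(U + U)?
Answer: 31424/26649 ≈ 1.1792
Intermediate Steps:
H(j, U) = 2*U*(U + j) (H(j, U) = (U + j)*(2*U) = 2*U*(U + j))
(-18393 + 49817)/(-7931 + H(-201, -65)) = (-18393 + 49817)/(-7931 + 2*(-65)*(-65 - 201)) = 31424/(-7931 + 2*(-65)*(-266)) = 31424/(-7931 + 34580) = 31424/26649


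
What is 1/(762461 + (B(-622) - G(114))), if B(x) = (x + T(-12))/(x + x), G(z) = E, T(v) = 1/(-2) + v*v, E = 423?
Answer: 2488/1895951501 ≈ 1.3123e-6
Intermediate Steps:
T(v) = -½ + v²
G(z) = 423
B(x) = (287/2 + x)/(2*x) (B(x) = (x + (-½ + (-12)²))/(x + x) = (x + (-½ + 144))/((2*x)) = (x + 287/2)*(1/(2*x)) = (287/2 + x)*(1/(2*x)) = (287/2 + x)/(2*x))
1/(762461 + (B(-622) - G(114))) = 1/(762461 + ((¼)*(287 + 2*(-622))/(-622) - 1*423)) = 1/(762461 + ((¼)*(-1/622)*(287 - 1244) - 423)) = 1/(762461 + ((¼)*(-1/622)*(-957) - 423)) = 1/(762461 + (957/2488 - 423)) = 1/(762461 - 1051467/2488) = 1/(1895951501/2488) = 2488/1895951501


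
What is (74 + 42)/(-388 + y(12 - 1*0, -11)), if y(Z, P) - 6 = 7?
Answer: -116/375 ≈ -0.30933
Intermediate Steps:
y(Z, P) = 13 (y(Z, P) = 6 + 7 = 13)
(74 + 42)/(-388 + y(12 - 1*0, -11)) = (74 + 42)/(-388 + 13) = 116/(-375) = 116*(-1/375) = -116/375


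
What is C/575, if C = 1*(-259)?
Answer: -259/575 ≈ -0.45043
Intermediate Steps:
C = -259
C/575 = -259/575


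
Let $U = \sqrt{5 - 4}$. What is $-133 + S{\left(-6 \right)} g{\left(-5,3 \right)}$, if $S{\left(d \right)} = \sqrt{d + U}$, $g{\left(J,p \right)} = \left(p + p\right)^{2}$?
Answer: $-133 + 36 i \sqrt{5} \approx -133.0 + 80.498 i$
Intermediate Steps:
$U = 1$ ($U = \sqrt{1} = 1$)
$g{\left(J,p \right)} = 4 p^{2}$ ($g{\left(J,p \right)} = \left(2 p\right)^{2} = 4 p^{2}$)
$S{\left(d \right)} = \sqrt{1 + d}$ ($S{\left(d \right)} = \sqrt{d + 1} = \sqrt{1 + d}$)
$-133 + S{\left(-6 \right)} g{\left(-5,3 \right)} = -133 + \sqrt{1 - 6} \cdot 4 \cdot 3^{2} = -133 + \sqrt{-5} \cdot 4 \cdot 9 = -133 + i \sqrt{5} \cdot 36 = -133 + 36 i \sqrt{5}$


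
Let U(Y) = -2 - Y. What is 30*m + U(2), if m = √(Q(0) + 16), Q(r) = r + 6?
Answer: -4 + 30*√22 ≈ 136.71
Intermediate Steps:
Q(r) = 6 + r
m = √22 (m = √((6 + 0) + 16) = √(6 + 16) = √22 ≈ 4.6904)
30*m + U(2) = 30*√22 + (-2 - 1*2) = 30*√22 + (-2 - 2) = 30*√22 - 4 = -4 + 30*√22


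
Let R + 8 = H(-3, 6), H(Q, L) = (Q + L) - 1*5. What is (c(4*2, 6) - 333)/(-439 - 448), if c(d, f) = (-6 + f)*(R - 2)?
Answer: 333/887 ≈ 0.37542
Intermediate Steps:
H(Q, L) = -5 + L + Q (H(Q, L) = (L + Q) - 5 = -5 + L + Q)
R = -10 (R = -8 + (-5 + 6 - 3) = -8 - 2 = -10)
c(d, f) = 72 - 12*f (c(d, f) = (-6 + f)*(-10 - 2) = (-6 + f)*(-12) = 72 - 12*f)
(c(4*2, 6) - 333)/(-439 - 448) = ((72 - 12*6) - 333)/(-439 - 448) = ((72 - 72) - 333)/(-887) = (0 - 333)*(-1/887) = -333*(-1/887) = 333/887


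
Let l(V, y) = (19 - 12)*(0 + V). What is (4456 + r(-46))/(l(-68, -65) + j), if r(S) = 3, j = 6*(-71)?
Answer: -4459/902 ≈ -4.9435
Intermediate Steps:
j = -426
l(V, y) = 7*V
(4456 + r(-46))/(l(-68, -65) + j) = (4456 + 3)/(7*(-68) - 426) = 4459/(-476 - 426) = 4459/(-902) = 4459*(-1/902) = -4459/902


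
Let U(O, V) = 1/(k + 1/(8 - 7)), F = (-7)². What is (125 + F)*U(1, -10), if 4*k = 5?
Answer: 232/3 ≈ 77.333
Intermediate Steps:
k = 5/4 (k = (¼)*5 = 5/4 ≈ 1.2500)
F = 49
U(O, V) = 4/9 (U(O, V) = 1/(5/4 + 1/(8 - 7)) = 1/(5/4 + 1/1) = 1/(5/4 + 1) = 1/(9/4) = 4/9)
(125 + F)*U(1, -10) = (125 + 49)*(4/9) = 174*(4/9) = 232/3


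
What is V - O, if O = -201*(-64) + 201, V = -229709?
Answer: -242774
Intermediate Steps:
O = 13065 (O = 12864 + 201 = 13065)
V - O = -229709 - 1*13065 = -229709 - 13065 = -242774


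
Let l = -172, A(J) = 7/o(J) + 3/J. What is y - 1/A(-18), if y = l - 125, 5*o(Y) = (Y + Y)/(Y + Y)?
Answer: -62079/209 ≈ -297.03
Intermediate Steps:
o(Y) = ⅕ (o(Y) = ((Y + Y)/(Y + Y))/5 = ((2*Y)/((2*Y)))/5 = ((2*Y)*(1/(2*Y)))/5 = (⅕)*1 = ⅕)
A(J) = 35 + 3/J (A(J) = 7/(⅕) + 3/J = 7*5 + 3/J = 35 + 3/J)
y = -297 (y = -172 - 125 = -297)
y - 1/A(-18) = -297 - 1/(35 + 3/(-18)) = -297 - 1/(35 + 3*(-1/18)) = -297 - 1/(35 - ⅙) = -297 - 1/209/6 = -297 - 1*6/209 = -297 - 6/209 = -62079/209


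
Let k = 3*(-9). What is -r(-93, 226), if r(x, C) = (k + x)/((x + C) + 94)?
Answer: 120/227 ≈ 0.52863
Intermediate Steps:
k = -27
r(x, C) = (-27 + x)/(94 + C + x) (r(x, C) = (-27 + x)/((x + C) + 94) = (-27 + x)/((C + x) + 94) = (-27 + x)/(94 + C + x))
-r(-93, 226) = -(-27 - 93)/(94 + 226 - 93) = -(-120)/227 = -1*(-120/227) = 120/227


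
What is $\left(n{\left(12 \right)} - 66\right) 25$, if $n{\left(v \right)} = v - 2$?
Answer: $-1400$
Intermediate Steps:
$n{\left(v \right)} = -2 + v$ ($n{\left(v \right)} = v - 2 = -2 + v$)
$\left(n{\left(12 \right)} - 66\right) 25 = \left(\left(-2 + 12\right) - 66\right) 25 = \left(10 - 66\right) 25 = \left(-56\right) 25 = -1400$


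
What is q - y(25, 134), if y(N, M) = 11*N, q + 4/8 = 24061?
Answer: 47571/2 ≈ 23786.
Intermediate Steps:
q = 48121/2 (q = -1/2 + 24061 = 48121/2 ≈ 24061.)
q - y(25, 134) = 48121/2 - 11*25 = 48121/2 - 1*275 = 48121/2 - 275 = 47571/2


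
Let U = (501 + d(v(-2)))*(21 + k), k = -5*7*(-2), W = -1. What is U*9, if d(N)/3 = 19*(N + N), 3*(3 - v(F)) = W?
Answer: 721539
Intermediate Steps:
k = 70 (k = -35*(-2) = 70)
v(F) = 10/3 (v(F) = 3 - ⅓*(-1) = 3 + ⅓ = 10/3)
d(N) = 114*N (d(N) = 3*(19*(N + N)) = 3*(19*(2*N)) = 3*(38*N) = 114*N)
U = 80171 (U = (501 + 114*(10/3))*(21 + 70) = (501 + 380)*91 = 881*91 = 80171)
U*9 = 80171*9 = 721539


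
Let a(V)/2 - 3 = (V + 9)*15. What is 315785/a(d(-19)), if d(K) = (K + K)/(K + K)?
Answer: 315785/306 ≈ 1032.0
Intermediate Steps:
d(K) = 1 (d(K) = (2*K)/((2*K)) = (2*K)*(1/(2*K)) = 1)
a(V) = 276 + 30*V (a(V) = 6 + 2*((V + 9)*15) = 6 + 2*((9 + V)*15) = 6 + 2*(135 + 15*V) = 6 + (270 + 30*V) = 276 + 30*V)
315785/a(d(-19)) = 315785/(276 + 30*1) = 315785/(276 + 30) = 315785/306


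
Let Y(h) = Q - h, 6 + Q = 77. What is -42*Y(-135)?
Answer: -8652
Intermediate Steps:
Q = 71 (Q = -6 + 77 = 71)
Y(h) = 71 - h
-42*Y(-135) = -42*(71 - 1*(-135)) = -42*(71 + 135) = -42*206 = -8652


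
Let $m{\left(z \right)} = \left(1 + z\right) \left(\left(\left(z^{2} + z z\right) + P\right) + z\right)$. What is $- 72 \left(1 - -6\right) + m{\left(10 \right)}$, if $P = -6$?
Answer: $1740$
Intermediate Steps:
$m{\left(z \right)} = \left(1 + z\right) \left(-6 + z + 2 z^{2}\right)$ ($m{\left(z \right)} = \left(1 + z\right) \left(\left(\left(z^{2} + z z\right) - 6\right) + z\right) = \left(1 + z\right) \left(\left(\left(z^{2} + z^{2}\right) - 6\right) + z\right) = \left(1 + z\right) \left(\left(2 z^{2} - 6\right) + z\right) = \left(1 + z\right) \left(\left(-6 + 2 z^{2}\right) + z\right) = \left(1 + z\right) \left(-6 + z + 2 z^{2}\right)$)
$- 72 \left(1 - -6\right) + m{\left(10 \right)} = - 72 \left(1 - -6\right) + \left(-6 - 50 + 2 \cdot 10^{3} + 3 \cdot 10^{2}\right) = - 72 \left(1 + 6\right) + \left(-6 - 50 + 2 \cdot 1000 + 3 \cdot 100\right) = \left(-72\right) 7 + \left(-6 - 50 + 2000 + 300\right) = -504 + 2244 = 1740$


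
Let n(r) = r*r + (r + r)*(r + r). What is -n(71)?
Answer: -25205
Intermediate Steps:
n(r) = 5*r**2 (n(r) = r**2 + (2*r)*(2*r) = r**2 + 4*r**2 = 5*r**2)
-n(71) = -5*71**2 = -5*5041 = -1*25205 = -25205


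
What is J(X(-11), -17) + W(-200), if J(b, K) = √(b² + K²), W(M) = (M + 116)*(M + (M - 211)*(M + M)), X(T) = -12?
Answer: -13792800 + √433 ≈ -1.3793e+7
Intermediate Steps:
W(M) = (116 + M)*(M + 2*M*(-211 + M)) (W(M) = (116 + M)*(M + (-211 + M)*(2*M)) = (116 + M)*(M + 2*M*(-211 + M)))
J(b, K) = √(K² + b²)
J(X(-11), -17) + W(-200) = √((-17)² + (-12)²) - 200*(-48836 - 189*(-200) + 2*(-200)²) = √(289 + 144) - 200*(-48836 + 37800 + 2*40000) = √433 - 200*(-48836 + 37800 + 80000) = √433 - 200*68964 = √433 - 13792800 = -13792800 + √433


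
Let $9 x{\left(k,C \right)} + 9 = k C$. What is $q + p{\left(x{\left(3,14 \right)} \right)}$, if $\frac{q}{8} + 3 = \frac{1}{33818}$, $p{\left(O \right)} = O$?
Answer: $- \frac{1031437}{50727} \approx -20.333$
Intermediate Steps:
$x{\left(k,C \right)} = -1 + \frac{C k}{9}$ ($x{\left(k,C \right)} = -1 + \frac{k C}{9} = -1 + \frac{C k}{9}$)
$q = - \frac{405812}{16909}$ ($q = -24 + \frac{8}{33818} = -24 + 8 \cdot \frac{1}{33818} = -24 + \frac{4}{16909} = - \frac{405812}{16909} \approx -24.0$)
$q + p{\left(x{\left(3,14 \right)} \right)} = - \frac{405812}{16909} - \left(1 - \frac{14}{3}\right) = - \frac{405812}{16909} + \left(-1 + \frac{14}{3}\right) = - \frac{405812}{16909} + \frac{11}{3} = - \frac{1031437}{50727}$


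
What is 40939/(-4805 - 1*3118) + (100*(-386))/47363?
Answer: -2244821657/375257049 ≈ -5.9821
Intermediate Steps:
40939/(-4805 - 1*3118) + (100*(-386))/47363 = 40939/(-4805 - 3118) - 38600*1/47363 = 40939/(-7923) - 38600/47363 = 40939*(-1/7923) - 38600/47363 = -40939/7923 - 38600/47363 = -2244821657/375257049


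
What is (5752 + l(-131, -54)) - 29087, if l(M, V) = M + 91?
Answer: -23375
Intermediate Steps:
l(M, V) = 91 + M
(5752 + l(-131, -54)) - 29087 = (5752 + (91 - 131)) - 29087 = (5752 - 40) - 29087 = 5712 - 29087 = -23375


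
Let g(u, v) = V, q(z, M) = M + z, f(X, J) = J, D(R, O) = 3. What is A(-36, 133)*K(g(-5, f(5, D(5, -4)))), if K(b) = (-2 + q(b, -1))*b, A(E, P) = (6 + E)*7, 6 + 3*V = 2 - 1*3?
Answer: -7840/3 ≈ -2613.3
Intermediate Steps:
V = -7/3 (V = -2 + (2 - 1*3)/3 = -2 + (2 - 3)/3 = -2 + (⅓)*(-1) = -2 - ⅓ = -7/3 ≈ -2.3333)
A(E, P) = 42 + 7*E
g(u, v) = -7/3
K(b) = b*(-3 + b) (K(b) = (-2 + (-1 + b))*b = (-3 + b)*b = b*(-3 + b))
A(-36, 133)*K(g(-5, f(5, D(5, -4)))) = (42 + 7*(-36))*(-7*(-3 - 7/3)/3) = (42 - 252)*(-7/3*(-16/3)) = -210*112/9 = -7840/3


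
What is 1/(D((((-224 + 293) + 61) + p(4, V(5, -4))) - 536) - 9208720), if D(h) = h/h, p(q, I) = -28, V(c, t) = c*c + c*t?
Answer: -1/9208719 ≈ -1.0859e-7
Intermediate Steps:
V(c, t) = c² + c*t
D(h) = 1
1/(D((((-224 + 293) + 61) + p(4, V(5, -4))) - 536) - 9208720) = 1/(1 - 9208720) = 1/(-9208719) = -1/9208719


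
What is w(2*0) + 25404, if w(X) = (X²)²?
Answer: 25404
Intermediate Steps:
w(X) = X⁴
w(2*0) + 25404 = (2*0)⁴ + 25404 = 0⁴ + 25404 = 0 + 25404 = 25404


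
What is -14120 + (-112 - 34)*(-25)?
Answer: -10470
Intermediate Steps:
-14120 + (-112 - 34)*(-25) = -14120 - 146*(-25) = -14120 + 3650 = -10470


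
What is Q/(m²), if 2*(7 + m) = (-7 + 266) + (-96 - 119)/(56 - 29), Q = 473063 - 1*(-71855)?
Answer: 198622611/5120000 ≈ 38.793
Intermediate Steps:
Q = 544918 (Q = 473063 + 71855 = 544918)
m = 3200/27 (m = -7 + ((-7 + 266) + (-96 - 119)/(56 - 29))/2 = -7 + (259 - 215/27)/2 = -7 + (½)*(6778/27) = -7 + 3389/27 = 3200/27 ≈ 118.52)
Q/(m²) = 544918/((3200/27)²) = 544918/(10240000/729) = 544918*(729/10240000) = 198622611/5120000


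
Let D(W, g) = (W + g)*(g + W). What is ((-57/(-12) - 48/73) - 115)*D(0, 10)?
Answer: -809625/73 ≈ -11091.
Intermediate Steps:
D(W, g) = (W + g)² (D(W, g) = (W + g)*(W + g) = (W + g)²)
((-57/(-12) - 48/73) - 115)*D(0, 10) = ((-57/(-12) - 48/73) - 115)*(0 + 10)² = ((-57*(-1/12) - 48*1/73) - 115)*10² = ((19/4 - 48/73) - 115)*100 = (1195/292 - 115)*100 = -32385/292*100 = -809625/73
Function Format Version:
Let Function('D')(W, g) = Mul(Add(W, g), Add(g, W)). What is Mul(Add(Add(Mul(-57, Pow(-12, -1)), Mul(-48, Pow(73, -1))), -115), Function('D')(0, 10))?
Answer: Rational(-809625, 73) ≈ -11091.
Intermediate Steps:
Function('D')(W, g) = Pow(Add(W, g), 2) (Function('D')(W, g) = Mul(Add(W, g), Add(W, g)) = Pow(Add(W, g), 2))
Mul(Add(Add(Mul(-57, Pow(-12, -1)), Mul(-48, Pow(73, -1))), -115), Function('D')(0, 10)) = Mul(Add(Add(Mul(-57, Pow(-12, -1)), Mul(-48, Pow(73, -1))), -115), Pow(Add(0, 10), 2)) = Mul(Add(Add(Mul(-57, Rational(-1, 12)), Mul(-48, Rational(1, 73))), -115), Pow(10, 2)) = Mul(Add(Add(Rational(19, 4), Rational(-48, 73)), -115), 100) = Mul(Add(Rational(1195, 292), -115), 100) = Mul(Rational(-32385, 292), 100) = Rational(-809625, 73)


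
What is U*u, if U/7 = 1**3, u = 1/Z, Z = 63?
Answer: 1/9 ≈ 0.11111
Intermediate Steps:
u = 1/63 ≈ 0.015873
U = 7 (U = 7*1**3 = 7*1 = 7)
U*u = 7*(1/63) = 1/9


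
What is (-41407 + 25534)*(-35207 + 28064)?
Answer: 113380839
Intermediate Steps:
(-41407 + 25534)*(-35207 + 28064) = -15873*(-7143) = 113380839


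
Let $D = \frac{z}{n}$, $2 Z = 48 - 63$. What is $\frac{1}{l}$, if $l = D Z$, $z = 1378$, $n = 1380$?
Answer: $- \frac{92}{689} \approx -0.13353$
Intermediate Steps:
$Z = - \frac{15}{2}$ ($Z = \frac{48 - 63}{2} = \frac{1}{2} \left(-15\right) = - \frac{15}{2} \approx -7.5$)
$D = \frac{689}{690}$ ($D = \frac{1378}{1380} = 1378 \cdot \frac{1}{1380} = \frac{689}{690} \approx 0.99855$)
$l = - \frac{689}{92}$ ($l = \frac{689}{690} \left(- \frac{15}{2}\right) = - \frac{689}{92} \approx -7.4891$)
$\frac{1}{l} = \frac{1}{- \frac{689}{92}} = - \frac{92}{689}$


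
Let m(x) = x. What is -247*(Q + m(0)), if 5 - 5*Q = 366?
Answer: 89167/5 ≈ 17833.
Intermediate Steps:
Q = -361/5 (Q = 1 - 1/5*366 = 1 - 366/5 = -361/5 ≈ -72.200)
-247*(Q + m(0)) = -247*(-361/5 + 0) = -247*(-361/5) = 89167/5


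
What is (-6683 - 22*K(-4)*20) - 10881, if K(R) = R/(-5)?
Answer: -17916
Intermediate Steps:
K(R) = -R/5 (K(R) = R*(-⅕) = -R/5)
(-6683 - 22*K(-4)*20) - 10881 = (-6683 - (-22)*(-4)/5*20) - 10881 = (-6683 - 22*⅘*20) - 10881 = (-6683 - 88/5*20) - 10881 = (-6683 - 352) - 10881 = -7035 - 10881 = -17916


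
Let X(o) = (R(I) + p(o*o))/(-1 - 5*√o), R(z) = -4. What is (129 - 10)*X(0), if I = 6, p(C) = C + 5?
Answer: -119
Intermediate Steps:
p(C) = 5 + C
X(o) = (1 + o²)/(-1 - 5*√o) (X(o) = (-4 + (5 + o*o))/(-1 - 5*√o) = (-4 + (5 + o²))/(-1 - 5*√o) = (1 + o²)/(-1 - 5*√o))
(129 - 10)*X(0) = (129 - 10)*((-1 - 1*0²)/(1 + 5*√0)) = 119*((-1 - 1*0)/(1 + 5*0)) = 119*((-1 + 0)/(1 + 0)) = 119*(-1/1) = 119*(1*(-1)) = 119*(-1) = -119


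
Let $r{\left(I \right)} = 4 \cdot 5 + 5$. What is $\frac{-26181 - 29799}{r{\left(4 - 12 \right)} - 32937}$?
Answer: $\frac{13995}{8228} \approx 1.7009$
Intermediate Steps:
$r{\left(I \right)} = 25$ ($r{\left(I \right)} = 20 + 5 = 25$)
$\frac{-26181 - 29799}{r{\left(4 - 12 \right)} - 32937} = \frac{-26181 - 29799}{25 - 32937} = - \frac{55980}{-32912} = \left(-55980\right) \left(- \frac{1}{32912}\right) = \frac{13995}{8228}$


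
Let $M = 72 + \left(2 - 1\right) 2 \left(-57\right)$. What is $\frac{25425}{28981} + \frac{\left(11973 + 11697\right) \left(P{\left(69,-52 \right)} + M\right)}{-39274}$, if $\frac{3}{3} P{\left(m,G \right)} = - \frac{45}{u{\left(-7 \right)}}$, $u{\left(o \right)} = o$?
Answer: $\frac{1217800530}{54571223} \approx 22.316$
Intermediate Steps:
$P{\left(m,G \right)} = \frac{45}{7}$ ($P{\left(m,G \right)} = - \frac{45}{-7} = \left(-45\right) \left(- \frac{1}{7}\right) = \frac{45}{7}$)
$M = -42$ ($M = 72 + 1 \cdot 2 \left(-57\right) = 72 + 2 \left(-57\right) = 72 - 114 = -42$)
$\frac{25425}{28981} + \frac{\left(11973 + 11697\right) \left(P{\left(69,-52 \right)} + M\right)}{-39274} = \frac{25425}{28981} + \frac{\left(11973 + 11697\right) \left(\frac{45}{7} - 42\right)}{-39274} = 25425 \cdot \frac{1}{28981} + 23670 \left(- \frac{249}{7}\right) \left(- \frac{1}{39274}\right) = \frac{25425}{28981} - - \frac{2946915}{137459} = \frac{25425}{28981} + \frac{2946915}{137459} = \frac{1217800530}{54571223}$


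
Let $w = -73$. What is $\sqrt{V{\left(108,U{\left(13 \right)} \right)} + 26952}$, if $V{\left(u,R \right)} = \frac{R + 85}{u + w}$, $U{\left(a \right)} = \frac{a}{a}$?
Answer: $\frac{\sqrt{33019210}}{35} \approx 164.18$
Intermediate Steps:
$U{\left(a \right)} = 1$
$V{\left(u,R \right)} = \frac{85 + R}{-73 + u}$ ($V{\left(u,R \right)} = \frac{R + 85}{u - 73} = \frac{85 + R}{-73 + u}$)
$\sqrt{V{\left(108,U{\left(13 \right)} \right)} + 26952} = \sqrt{\frac{85 + 1}{-73 + 108} + 26952} = \sqrt{\frac{1}{35} \cdot 86 + 26952} = \sqrt{\frac{86}{35} + 26952} = \sqrt{\frac{943406}{35}} = \frac{\sqrt{33019210}}{35}$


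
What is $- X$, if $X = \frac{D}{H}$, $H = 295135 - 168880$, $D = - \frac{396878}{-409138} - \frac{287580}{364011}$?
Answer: $- \frac{1489336201}{1044624979670005} \approx -1.4257 \cdot 10^{-6}$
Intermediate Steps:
$D = \frac{4468008603}{24821788753}$ ($D = \left(-396878\right) \left(- \frac{1}{409138}\right) - \frac{95860}{121337} = \frac{198439}{204569} - \frac{95860}{121337} = \frac{4468008603}{24821788753} \approx 0.18$)
$H = 126255$
$X = \frac{1489336201}{1044624979670005}$ ($X = \frac{4468008603}{24821788753 \cdot 126255} = \frac{4468008603}{24821788753} \cdot \frac{1}{126255} = \frac{1489336201}{1044624979670005} \approx 1.4257 \cdot 10^{-6}$)
$- X = \left(-1\right) \frac{1489336201}{1044624979670005} = - \frac{1489336201}{1044624979670005}$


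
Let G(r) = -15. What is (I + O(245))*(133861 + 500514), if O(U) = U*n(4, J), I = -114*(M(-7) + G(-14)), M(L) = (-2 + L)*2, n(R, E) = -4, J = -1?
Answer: 1764831250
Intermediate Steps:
M(L) = -4 + 2*L
I = 3762 (I = -114*((-4 + 2*(-7)) - 15) = -114*((-4 - 14) - 15) = -114*(-18 - 15) = -114*(-33) = 3762)
O(U) = -4*U (O(U) = U*(-4) = -4*U)
(I + O(245))*(133861 + 500514) = (3762 - 4*245)*(133861 + 500514) = (3762 - 980)*634375 = 2782*634375 = 1764831250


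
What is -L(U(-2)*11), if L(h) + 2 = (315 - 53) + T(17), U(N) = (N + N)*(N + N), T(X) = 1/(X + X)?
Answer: -8841/34 ≈ -260.03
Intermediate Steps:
T(X) = 1/(2*X)
U(N) = 4*N² (U(N) = (2*N)*(2*N) = 4*N²)
L(h) = 8841/34 (L(h) = -2 + ((315 - 53) + (½)/17) = -2 + (262 + (½)*(1/17)) = -2 + (262 + 1/34) = -2 + 8909/34 = 8841/34)
-L(U(-2)*11) = -1*8841/34 = -8841/34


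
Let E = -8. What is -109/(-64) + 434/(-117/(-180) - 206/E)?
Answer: 38317/2112 ≈ 18.143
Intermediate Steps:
-109/(-64) + 434/(-117/(-180) - 206/E) = -109/(-64) + 434/(-117/(-180) - 206/(-8)) = -109*(-1/64) + 434/(-117*(-1/180) - 206*(-⅛)) = 109/64 + 434/(13/20 + 103/4) = 109/64 + 434/(132/5) = 109/64 + 434*(5/132) = 109/64 + 1085/66 = 38317/2112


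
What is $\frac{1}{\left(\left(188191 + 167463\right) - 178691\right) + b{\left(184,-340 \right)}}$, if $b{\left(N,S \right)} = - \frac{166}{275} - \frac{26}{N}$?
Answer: $\frac{25300}{4477145053} \approx 5.6509 \cdot 10^{-6}$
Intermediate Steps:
$b{\left(N,S \right)} = - \frac{166}{275} - \frac{26}{N}$ ($b{\left(N,S \right)} = \left(-166\right) \frac{1}{275} - \frac{26}{N} = - \frac{166}{275} - \frac{26}{N}$)
$\frac{1}{\left(\left(188191 + 167463\right) - 178691\right) + b{\left(184,-340 \right)}} = \frac{1}{\left(\left(188191 + 167463\right) - 178691\right) - \left(\frac{166}{275} + \frac{26}{184}\right)} = \frac{1}{\left(355654 - 178691\right) - \frac{18847}{25300}} = \frac{1}{176963 - \frac{18847}{25300}} = \frac{1}{\frac{4477145053}{25300}} = \frac{25300}{4477145053}$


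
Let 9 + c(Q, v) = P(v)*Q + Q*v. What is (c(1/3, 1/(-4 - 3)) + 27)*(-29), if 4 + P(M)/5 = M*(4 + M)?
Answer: -14732/49 ≈ -300.65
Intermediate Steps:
P(M) = -20 + 5*M*(4 + M) (P(M) = -20 + 5*(M*(4 + M)) = -20 + 5*M*(4 + M))
c(Q, v) = -9 + Q*v + Q*(-20 + 5*v² + 20*v) (c(Q, v) = -9 + ((-20 + 5*v² + 20*v)*Q + Q*v) = -9 + (Q*(-20 + 5*v² + 20*v) + Q*v) = -9 + (Q*v + Q*(-20 + 5*v² + 20*v)) = -9 + Q*v + Q*(-20 + 5*v² + 20*v))
(c(1/3, 1/(-4 - 3)) + 27)*(-29) = ((-9 + 1/(3*(-4 - 3)) + 5*(-4 + (1/(-4 - 3))² + 4/(-4 - 3))/3) + 27)*(-29) = ((-9 + (⅓)/(-7) + 5*(⅓)*(-4 + (1/(-7))² + 4/(-7))) + 27)*(-29) = ((-9 + (⅓)*(-⅐) + 5*(⅓)*(-4 + (-⅐)² + 4*(-⅐))) + 27)*(-29) = ((-9 - 1/21 + 5*(⅓)*(-4 + 1/49 - 4/7)) + 27)*(-29) = ((-9 - 1/21 + 5*(⅓)*(-223/49)) + 27)*(-29) = ((-9 - 1/21 - 1115/147) + 27)*(-29) = (-815/49 + 27)*(-29) = (508/49)*(-29) = -14732/49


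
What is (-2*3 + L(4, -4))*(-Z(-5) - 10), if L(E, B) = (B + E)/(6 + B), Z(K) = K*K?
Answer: 210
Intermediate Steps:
Z(K) = K²
L(E, B) = (B + E)/(6 + B)
(-2*3 + L(4, -4))*(-Z(-5) - 10) = (-2*3 + (-4 + 4)/(6 - 4))*(-1*(-5)² - 10) = (-6 + 0/2)*(-1*25 - 10) = (-6 + (½)*0)*(-25 - 10) = (-6 + 0)*(-35) = -6*(-35) = 210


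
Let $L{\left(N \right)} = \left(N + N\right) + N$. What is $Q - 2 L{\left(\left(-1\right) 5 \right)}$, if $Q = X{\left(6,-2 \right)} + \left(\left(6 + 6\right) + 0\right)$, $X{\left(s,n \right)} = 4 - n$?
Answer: $48$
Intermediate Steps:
$L{\left(N \right)} = 3 N$ ($L{\left(N \right)} = 2 N + N = 3 N$)
$Q = 18$ ($Q = \left(4 - -2\right) + \left(\left(6 + 6\right) + 0\right) = \left(4 + 2\right) + \left(12 + 0\right) = 6 + 12 = 18$)
$Q - 2 L{\left(\left(-1\right) 5 \right)} = 18 - 2 \cdot 3 \left(\left(-1\right) 5\right) = 18 - 2 \cdot 3 \left(-5\right) = 18 - -30 = 18 + 30 = 48$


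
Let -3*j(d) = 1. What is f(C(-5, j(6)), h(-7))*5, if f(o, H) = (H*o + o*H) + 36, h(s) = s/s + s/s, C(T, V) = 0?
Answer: 180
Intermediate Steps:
j(d) = -1/3 (j(d) = -1/3*1 = -1/3)
h(s) = 2 (h(s) = 1 + 1 = 2)
f(o, H) = 36 + 2*H*o (f(o, H) = (H*o + H*o) + 36 = 2*H*o + 36 = 36 + 2*H*o)
f(C(-5, j(6)), h(-7))*5 = (36 + 2*2*0)*5 = (36 + 0)*5 = 36*5 = 180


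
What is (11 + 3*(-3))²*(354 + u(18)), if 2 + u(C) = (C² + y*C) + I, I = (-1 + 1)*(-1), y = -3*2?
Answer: 2272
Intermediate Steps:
y = -6
I = 0 (I = 0*(-1) = 0)
u(C) = -2 + C² - 6*C (u(C) = -2 + ((C² - 6*C) + 0) = -2 + (C² - 6*C) = -2 + C² - 6*C)
(11 + 3*(-3))²*(354 + u(18)) = (11 + 3*(-3))²*(354 + (-2 + 18² - 6*18)) = (11 - 9)²*(354 + (-2 + 324 - 108)) = 2²*(354 + 214) = 4*568 = 2272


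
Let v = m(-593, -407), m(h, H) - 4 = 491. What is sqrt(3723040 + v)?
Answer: sqrt(3723535) ≈ 1929.6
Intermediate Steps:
m(h, H) = 495 (m(h, H) = 4 + 491 = 495)
v = 495
sqrt(3723040 + v) = sqrt(3723040 + 495) = sqrt(3723535)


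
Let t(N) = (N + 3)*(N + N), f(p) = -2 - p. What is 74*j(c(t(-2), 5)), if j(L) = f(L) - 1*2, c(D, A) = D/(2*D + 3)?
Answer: -1776/5 ≈ -355.20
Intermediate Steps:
t(N) = 2*N*(3 + N) (t(N) = (3 + N)*(2*N) = 2*N*(3 + N))
c(D, A) = D/(3 + 2*D)
j(L) = -4 - L (j(L) = (-2 - L) - 1*2 = (-2 - L) - 2 = -4 - L)
74*j(c(t(-2), 5)) = 74*(-4 - 2*(-2)*(3 - 2)/(3 + 2*(2*(-2)*(3 - 2)))) = 74*(-4 - 2*(-2)*1/(3 + 2*(2*(-2)*1))) = 74*(-4 - (-4)/(3 + 2*(-4))) = 74*(-4 - (-4)/(3 - 8)) = 74*(-4 - (-4)/(-5)) = 74*(-4 - (-4)*(-1)/5) = 74*(-4 - 1*⅘) = 74*(-4 - ⅘) = 74*(-24/5) = -1776/5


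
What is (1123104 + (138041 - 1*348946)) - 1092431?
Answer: -180232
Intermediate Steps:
(1123104 + (138041 - 1*348946)) - 1092431 = (1123104 + (138041 - 348946)) - 1092431 = (1123104 - 210905) - 1092431 = 912199 - 1092431 = -180232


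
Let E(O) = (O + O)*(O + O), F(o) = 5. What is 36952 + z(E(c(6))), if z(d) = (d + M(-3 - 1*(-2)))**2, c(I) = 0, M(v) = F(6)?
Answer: 36977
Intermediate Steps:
M(v) = 5
E(O) = 4*O**2 (E(O) = (2*O)*(2*O) = 4*O**2)
z(d) = (5 + d)**2 (z(d) = (d + 5)**2 = (5 + d)**2)
36952 + z(E(c(6))) = 36952 + (5 + 4*0**2)**2 = 36952 + (5 + 4*0)**2 = 36952 + (5 + 0)**2 = 36952 + 5**2 = 36952 + 25 = 36977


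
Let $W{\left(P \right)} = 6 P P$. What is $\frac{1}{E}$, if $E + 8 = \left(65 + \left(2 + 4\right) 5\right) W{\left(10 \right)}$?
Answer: $\frac{1}{56992} \approx 1.7546 \cdot 10^{-5}$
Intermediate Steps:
$W{\left(P \right)} = 6 P^{2}$
$E = 56992$ ($E = -8 + \left(65 + \left(2 + 4\right) 5\right) 6 \cdot 10^{2} = -8 + \left(65 + 6 \cdot 5\right) 6 \cdot 100 = -8 + \left(65 + 30\right) 600 = -8 + 95 \cdot 600 = -8 + 57000 = 56992$)
$\frac{1}{E} = \frac{1}{56992}$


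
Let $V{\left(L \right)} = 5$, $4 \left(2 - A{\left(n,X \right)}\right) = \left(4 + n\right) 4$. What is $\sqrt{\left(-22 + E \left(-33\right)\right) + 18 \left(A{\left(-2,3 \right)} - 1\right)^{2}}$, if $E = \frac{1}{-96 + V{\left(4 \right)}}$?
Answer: $\frac{i \sqrt{30121}}{91} \approx 1.9072 i$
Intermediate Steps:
$A{\left(n,X \right)} = -2 - n$ ($A{\left(n,X \right)} = 2 - \frac{\left(4 + n\right) 4}{4} = 2 - \frac{16 + 4 n}{4} = 2 - \left(4 + n\right) = -2 - n$)
$E = - \frac{1}{91}$ ($E = \frac{1}{-96 + 5} = \frac{1}{-91} = - \frac{1}{91} \approx -0.010989$)
$\sqrt{\left(-22 + E \left(-33\right)\right) + 18 \left(A{\left(-2,3 \right)} - 1\right)^{2}} = \sqrt{\left(-22 - - \frac{33}{91}\right) + 18 \left(\left(-2 - -2\right) - 1\right)^{2}} = \sqrt{\left(-22 + \frac{33}{91}\right) + 18 \left(\left(-2 + 2\right) - 1\right)^{2}} = \sqrt{- \frac{1969}{91} + 18 \left(0 - 1\right)^{2}} = \sqrt{- \frac{1969}{91} + 18 \left(-1\right)^{2}} = \sqrt{- \frac{1969}{91} + 18 \cdot 1} = \sqrt{- \frac{1969}{91} + 18} = \sqrt{- \frac{331}{91}} = \frac{i \sqrt{30121}}{91}$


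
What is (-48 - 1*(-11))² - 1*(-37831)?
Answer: 39200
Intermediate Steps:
(-48 - 1*(-11))² - 1*(-37831) = (-48 + 11)² + 37831 = (-37)² + 37831 = 1369 + 37831 = 39200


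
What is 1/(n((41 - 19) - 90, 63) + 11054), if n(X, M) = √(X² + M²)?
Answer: 11054/122182323 - √8593/122182323 ≈ 8.9713e-5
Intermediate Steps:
n(X, M) = √(M² + X²)
1/(n((41 - 19) - 90, 63) + 11054) = 1/(√(63² + ((41 - 19) - 90)²) + 11054) = 1/(√(3969 + (22 - 90)²) + 11054) = 1/(√(3969 + (-68)²) + 11054) = 1/(√(3969 + 4624) + 11054) = 1/(√8593 + 11054) = 1/(11054 + √8593)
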